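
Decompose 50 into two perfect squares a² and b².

We need to find integers a, b > 0 such that a² + b² = 50.
Trying a = 1: b² = 50 - 1² = 50 - 1 = 49
b = 7
Check: 1² + 7² = 1 + 49 = 50 ✓

50 = 1² + 7²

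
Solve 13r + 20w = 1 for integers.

Step 1: Check solvability.
gcd(13, 20) = 1
Since 1 divides 1, solutions exist.

Step 2: Apply extended Euclidean algorithm to find gcd.
We find integers such that 13*x0 + 20*y0 = 1

Step 3: Scale the particular solution.
Multiply by 1/1 = 1:
r = -3, w = 2

Step 4: Verify.
13*(-3) + 20*(2) = 1 = 1 ✓

r = -3, w = 2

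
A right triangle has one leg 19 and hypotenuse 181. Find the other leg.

b² = c² - a² = 32761 - 361 = 32400
b = 180

180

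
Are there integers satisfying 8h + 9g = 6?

Step 1: Compute gcd(8, 9).
gcd(8, 9) = 1

Step 2: Check divisibility.
Does 1 divide 6? 6 = 1 x 6, so yes.

By the theorem on linear Diophantine equations, 8h + 9g = 6 has integer solutions if and only if gcd(8, 9) divides 6. Since 1 | 6, solutions exist.

Yes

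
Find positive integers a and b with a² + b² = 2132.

We need to find integers a, b > 0 such that a² + b² = 2132.
Trying a = 4: b² = 2132 - 4² = 2132 - 16 = 2116
b = 46
Check: 4² + 46² = 16 + 2116 = 2132 ✓

2132 = 4² + 46²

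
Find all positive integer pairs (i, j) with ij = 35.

The positive divisors of 35 are: 1, 5, 7, 35.
Each divisor d gives the pair (d, 35/d):
(1, 35), (5, 7), (7, 5), (35, 1)

(1, 35), (5, 7), (7, 5), (35, 1)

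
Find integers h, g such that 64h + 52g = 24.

Step 1: Check solvability.
gcd(64, 52) = 4
Since 4 divides 24, solutions exist.

Step 2: Apply extended Euclidean algorithm to find gcd.
We find integers such that 64*x0 + 52*y0 = 4

Step 3: Scale the particular solution.
Multiply by 24/4 = 6:
h = -24, g = 30

Step 4: Verify.
64*(-24) + 52*(30) = 24 = 24 ✓

h = -24, g = 30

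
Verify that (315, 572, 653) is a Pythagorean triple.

Compute a² + b² = 315² + 572² = 99225 + 327184 = 426409
Compute c² = 653² = 426409
Since 426409 = 426409, confirmed.

Yes, it is a Pythagorean triple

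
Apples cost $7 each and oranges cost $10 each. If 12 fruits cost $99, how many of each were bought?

Let a = apples, o = oranges.
a + o = 12
7a + 10o = 99
Substitute o = 12 - a:
7a + 10(12 - a) = 99
(7 - 10)a = 99 - 120
-3a = -21
a = 7, o = 12 - 7 = 5

Apples: 7, Oranges: 5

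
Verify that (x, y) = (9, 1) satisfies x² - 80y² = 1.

Compute x² = 9² = 81
Compute 80y² = 80·1² = 80·1 = 80
x² - 80y² = 81 - 80 = 1
Since this equals 1, (9, 1) is a solution.

Yes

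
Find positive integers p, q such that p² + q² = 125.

Search for p with 125 - p² a perfect square.
p = 2: 125 - 2² = 125 - 4 = 121 = 11² ✓
So p = 2, q = 11.

p = 2, q = 11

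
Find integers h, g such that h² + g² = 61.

We need to find integers h, g > 0 such that h² + g² = 61.
Trying h = 5: g² = 61 - 5² = 61 - 25 = 36
g = 6
Check: 5² + 6² = 25 + 36 = 61 ✓

61 = 5² + 6²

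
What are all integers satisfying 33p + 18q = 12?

Step 1: Compute gcd(33, 18) = 3.
Since 3 divides 12, solutions exist.

Step 2: Find a particular solution using extended Euclidean algorithm.
We get p₀ = -4, q₀ = 8.
Check: 33*-4 + 18*8 = 12 = 12 ✓

Step 3: Write the general solution.
p = -4 + (18/3)t = -4 + 6t
q = 8 - (33/3)t = 8 - 11t
for any integer t.

p = -4 + 6t, q = 8 - 11t for integer t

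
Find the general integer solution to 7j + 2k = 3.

Step 1: Compute gcd(7, 2) = 1.
Since 1 divides 3, solutions exist.

Step 2: Find a particular solution using extended Euclidean algorithm.
We get j₀ = 3, k₀ = -9.
Check: 7*3 + 2*-9 = 3 = 3 ✓

Step 3: Write the general solution.
j = 3 + (2/1)t = 3 + 2t
k = -9 - (7/1)t = -9 - 7t
for any integer t.

j = 3 + 2t, k = -9 - 7t for integer t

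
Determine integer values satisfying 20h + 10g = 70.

Step 1: Check solvability.
gcd(20, 10) = 10
Since 10 divides 70, solutions exist.

Step 2: Apply extended Euclidean algorithm to find gcd.
We find integers such that 20*x0 + 10*y0 = 10

Step 3: Scale the particular solution.
Multiply by 70/10 = 7:
h = 0, g = 7

Step 4: Verify.
20*(0) + 10*(7) = 70 = 70 ✓

h = 0, g = 7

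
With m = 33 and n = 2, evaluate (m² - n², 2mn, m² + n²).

a = m² - n² = 1089 - 4 = 1085
b = 2mn = 2·33·2 = 132
c = m² + n² = 1089 + 4 = 1093
Verify: 1085² + 132² = 1177225 + 17424 = 1194649 = 1093² ✓

(1085, 132, 1093)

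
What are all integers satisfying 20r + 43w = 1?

Step 1: Compute gcd(20, 43) = 1.
Since 1 divides 1, solutions exist.

Step 2: Find a particular solution using extended Euclidean algorithm.
We get r₀ = -15, w₀ = 7.
Check: 20*-15 + 43*7 = 1 = 1 ✓

Step 3: Write the general solution.
r = -15 + (43/1)t = -15 + 43t
w = 7 - (20/1)t = 7 - 20t
for any integer t.

r = -15 + 43t, w = 7 - 20t for integer t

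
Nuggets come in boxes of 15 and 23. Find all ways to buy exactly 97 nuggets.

We need non-negative integers (x, y) with 15x + 23y = 97.
For each x in 0..6, check if 97 - 15x is a non-negative multiple of 23.
No x yields an integer y ≥ 0.

No solution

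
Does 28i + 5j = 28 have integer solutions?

Step 1: Compute gcd(28, 5).
gcd(28, 5) = 1

Step 2: Check divisibility.
Does 1 divide 28? 28 = 1 x 28, so yes.

By the theorem on linear Diophantine equations, 28i + 5j = 28 has integer solutions if and only if gcd(28, 5) divides 28. Since 1 | 28, solutions exist.

Yes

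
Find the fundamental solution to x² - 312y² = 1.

We seek the smallest positive integers (x, y) with x² - 312y² = 1, i.e., x² = 312y² + 1.
Try successive y values:
y = 1: x² = 312·1² + 1 = 313, not a perfect square
y = 2: x² = 312·2² + 1 = 1249, not a perfect square
y = 3: x² = 312·3² + 1 = 2809, x = 53 ✓

Verify: 53² - 312·3² = 2809 - 2808 = 1 ✓

x = 53, y = 3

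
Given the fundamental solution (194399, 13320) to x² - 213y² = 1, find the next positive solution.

Solutions to x² - Dy² = 1 are generated by powers of (x₀ + y₀√D).
The next solution satisfies x₁ + y₁√213 = (x₀ + y₀√213)², giving:
x₁ = x₀² + 213y₀² = 194399² + 213·13320² = 37790971201 + 37790971200 = 75581942401
y₁ = 2x₀y₀ = 2·194399·13320 = 5178789360

Verify: 75581942401² - 213·5178789360² = 5712630017108081644801 - 5712630017108081644800 = 1 ✓

x = 75581942401, y = 5178789360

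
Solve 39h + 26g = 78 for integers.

Step 1: Check solvability.
gcd(39, 26) = 13
Since 13 divides 78, solutions exist.

Step 2: Apply extended Euclidean algorithm to find gcd.
We find integers such that 39*x0 + 26*y0 = 13

Step 3: Scale the particular solution.
Multiply by 78/13 = 6:
h = 6, g = -6

Step 4: Verify.
39*(6) + 26*(-6) = 78 = 78 ✓

h = 6, g = -6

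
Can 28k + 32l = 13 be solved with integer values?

Step 1: Compute gcd(28, 32).
gcd(28, 32) = 4

Step 2: Check divisibility.
Does 4 divide 13? 13 = 4 x 3 + 1, so no.

By the theorem on linear Diophantine equations, 28k + 32l = 13 has integer solutions if and only if gcd(28, 32) divides 13. Since 4 does not divide 13, no solutions exist.

No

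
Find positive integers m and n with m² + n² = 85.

We need to find integers m, n > 0 such that m² + n² = 85.
Trying m = 2: n² = 85 - 2² = 85 - 4 = 81
n = 9
Check: 2² + 9² = 4 + 81 = 85 ✓

85 = 2² + 9²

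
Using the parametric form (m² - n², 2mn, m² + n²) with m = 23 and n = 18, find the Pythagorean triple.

a = m² - n² = 529 - 324 = 205
b = 2mn = 2·23·18 = 828
c = m² + n² = 529 + 324 = 853
Verify: 205² + 828² = 42025 + 685584 = 727609 = 853² ✓

(205, 828, 853)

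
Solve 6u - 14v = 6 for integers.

Step 1: Check solvability.
gcd(6, 14) = 2
Since 2 divides 6, solutions exist.

Step 2: Apply extended Euclidean algorithm to find gcd.
We find integers such that 6*x0 + 14*y0 = 2

Step 3: Scale the particular solution.
Multiply by 6/2 = 3:
u = -6, v = -3

Step 4: Verify.
6*(-6) - 14*(-3) = 6 = 6 ✓

u = -6, v = -3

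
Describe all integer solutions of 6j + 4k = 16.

Step 1: Compute gcd(6, 4) = 2.
Since 2 divides 16, solutions exist.

Step 2: Find a particular solution using extended Euclidean algorithm.
We get j₀ = 8, k₀ = -8.
Check: 6*8 + 4*-8 = 16 = 16 ✓

Step 3: Write the general solution.
j = 8 + (4/2)t = 8 + 2t
k = -8 - (6/2)t = -8 - 3t
for any integer t.

j = 8 + 2t, k = -8 - 3t for integer t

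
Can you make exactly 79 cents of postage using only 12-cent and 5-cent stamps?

We need non-negative x, y with 12x + 5y = 79.
gcd(12, 5) = 1 divides 79, so integer solutions exist.
Search for a non-negative one: x = 2 gives 5y = 79 - 24 = 55, so y = 11.
Check: 12·2 + 5·11 = 79 ✓

Yes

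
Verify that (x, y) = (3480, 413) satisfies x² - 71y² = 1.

Compute x² = 3480² = 12110400
Compute 71y² = 71·413² = 71·170569 = 12110399
x² - 71y² = 12110400 - 12110399 = 1
Since this equals 1, (3480, 413) is a solution.

Yes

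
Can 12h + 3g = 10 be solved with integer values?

Step 1: Compute gcd(12, 3).
gcd(12, 3) = 3

Step 2: Check divisibility.
Does 3 divide 10? 10 = 3 x 3 + 1, so no.

By the theorem on linear Diophantine equations, 12h + 3g = 10 has integer solutions if and only if gcd(12, 3) divides 10. Since 3 does not divide 10, no solutions exist.

No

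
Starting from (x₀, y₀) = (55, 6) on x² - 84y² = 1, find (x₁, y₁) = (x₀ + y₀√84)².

Solutions to x² - Dy² = 1 are generated by powers of (x₀ + y₀√D).
The next solution satisfies x₁ + y₁√84 = (x₀ + y₀√84)², giving:
x₁ = x₀² + 84y₀² = 55² + 84·6² = 3025 + 3024 = 6049
y₁ = 2x₀y₀ = 2·55·6 = 660

Verify: 6049² - 84·660² = 36590401 - 36590400 = 1 ✓

x = 6049, y = 660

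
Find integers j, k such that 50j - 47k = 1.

Step 1: Check solvability.
gcd(50, 47) = 1
Since 1 divides 1, solutions exist.

Step 2: Apply extended Euclidean algorithm to find gcd.
We find integers such that 50*x0 + 47*y0 = 1

Step 3: Scale the particular solution.
Multiply by 1/1 = 1:
j = 16, k = 17

Step 4: Verify.
50*(16) - 47*(17) = 1 = 1 ✓

j = 16, k = 17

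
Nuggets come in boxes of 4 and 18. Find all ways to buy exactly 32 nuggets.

We need non-negative integers (x, y) with 4x + 18y = 32.
For each x in 0..8, check if 32 - 4x is a non-negative multiple of 18.
x = 8: 18y = 0, y = 0 ✓

(8 boxes of 4, 0 boxes of 18)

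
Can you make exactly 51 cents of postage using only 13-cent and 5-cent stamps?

We need non-negative x, y with 13x + 5y = 51.
gcd(13, 5) = 1 divides 51, so integer solutions exist.
Search for a non-negative one: x = 2 gives 5y = 51 - 26 = 25, so y = 5.
Check: 13·2 + 5·5 = 51 ✓

Yes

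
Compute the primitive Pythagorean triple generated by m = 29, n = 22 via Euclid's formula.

a = m² - n² = 29² - 22² = 841 - 484 = 357
b = 2mn = 2·29·22 = 1276
c = m² + n² = 841 + 484 = 1325
Verify: 357² + 1276² = 127449 + 1628176 = 1755625 = 1325² ✓

(357, 1276, 1325)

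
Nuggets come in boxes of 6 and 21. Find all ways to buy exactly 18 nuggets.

We need non-negative integers (x, y) with 6x + 21y = 18.
For each x in 0..3, check if 18 - 6x is a non-negative multiple of 21.
x = 3: 21y = 0, y = 0 ✓

(3 boxes of 6, 0 boxes of 21)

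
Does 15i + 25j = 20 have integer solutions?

Step 1: Compute gcd(15, 25).
gcd(15, 25) = 5

Step 2: Check divisibility.
Does 5 divide 20? 20 = 5 x 4, so yes.

By the theorem on linear Diophantine equations, 15i + 25j = 20 has integer solutions if and only if gcd(15, 25) divides 20. Since 5 | 20, solutions exist.

Yes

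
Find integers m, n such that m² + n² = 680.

We need to find integers m, n > 0 such that m² + n² = 680.
Trying m = 2: n² = 680 - 2² = 680 - 4 = 676
n = 26
Check: 2² + 26² = 4 + 676 = 680 ✓

680 = 2² + 26²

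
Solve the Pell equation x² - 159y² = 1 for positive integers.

We seek the smallest positive integers (x, y) with x² - 159y² = 1, i.e., x² = 159y² + 1.
Try successive y values:
y = 1: x² = 159·1² + 1 = 160, not a perfect square
y = 2: x² = 159·2² + 1 = 637, not a perfect square
y = 3: x² = 159·3² + 1 = 1432, not a perfect square
... continuing the search (or via continued fractions) ...
y = 105: x² = 159·105² + 1 = 1752976, x = 1324 ✓

Verify: 1324² - 159·105² = 1752976 - 1752975 = 1 ✓

x = 1324, y = 105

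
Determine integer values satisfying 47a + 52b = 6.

Step 1: Check solvability.
gcd(47, 52) = 1
Since 1 divides 6, solutions exist.

Step 2: Apply extended Euclidean algorithm to find gcd.
We find integers such that 47*x0 + 52*y0 = 1

Step 3: Scale the particular solution.
Multiply by 6/1 = 6:
a = -126, b = 114

Step 4: Verify.
47*(-126) + 52*(114) = 6 = 6 ✓

a = -126, b = 114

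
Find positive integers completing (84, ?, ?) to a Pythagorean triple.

We need the other leg and hypotenuse such that 84² + x² = c².
Take x = 187, c = 205: 84² + 187² = 7056 + 34969 = 42025 = 205² ✓
Triple: (187, 84, 205)

(187, 84, 205)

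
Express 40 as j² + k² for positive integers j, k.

We need to find integers j, k > 0 such that j² + k² = 40.
Trying j = 2: k² = 40 - 2² = 40 - 4 = 36
k = 6
Check: 2² + 6² = 4 + 36 = 40 ✓

40 = 2² + 6²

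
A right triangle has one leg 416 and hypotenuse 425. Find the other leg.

a² = c² - b² = 180625 - 173056 = 7569
a = 87

87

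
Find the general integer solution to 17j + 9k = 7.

Step 1: Compute gcd(17, 9) = 1.
Since 1 divides 7, solutions exist.

Step 2: Find a particular solution using extended Euclidean algorithm.
We get j₀ = -7, k₀ = 14.
Check: 17*-7 + 9*14 = 7 = 7 ✓

Step 3: Write the general solution.
j = -7 + (9/1)t = -7 + 9t
k = 14 - (17/1)t = 14 - 17t
for any integer t.

j = -7 + 9t, k = 14 - 17t for integer t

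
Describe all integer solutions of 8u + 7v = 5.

Step 1: Compute gcd(8, 7) = 1.
Since 1 divides 5, solutions exist.

Step 2: Find a particular solution using extended Euclidean algorithm.
We get u₀ = 5, v₀ = -5.
Check: 8*5 + 7*-5 = 5 = 5 ✓

Step 3: Write the general solution.
u = 5 + (7/1)t = 5 + 7t
v = -5 - (8/1)t = -5 - 8t
for any integer t.

u = 5 + 7t, v = -5 - 8t for integer t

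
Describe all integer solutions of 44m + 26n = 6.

Step 1: Compute gcd(44, 26) = 2.
Since 2 divides 6, solutions exist.

Step 2: Find a particular solution using extended Euclidean algorithm.
We get m₀ = 9, n₀ = -15.
Check: 44*9 + 26*-15 = 6 = 6 ✓

Step 3: Write the general solution.
m = 9 + (26/2)t = 9 + 13t
n = -15 - (44/2)t = -15 - 22t
for any integer t.

m = 9 + 13t, n = -15 - 22t for integer t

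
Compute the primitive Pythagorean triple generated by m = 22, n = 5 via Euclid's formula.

a = m² - n² = 22² - 5² = 484 - 25 = 459
b = 2mn = 2·22·5 = 220
c = m² + n² = 484 + 25 = 509
Verify: 459² + 220² = 210681 + 48400 = 259081 = 509² ✓

(459, 220, 509)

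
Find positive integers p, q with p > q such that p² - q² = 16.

Factor: p² - q² = (p+q)(p-q) = 16.
We need two factors of 16 with the same parity.
Use p+q = 8 and p-q = 2 (product 8·2 = 16).
Adding: 2p = 10, so p = 5.
Subtracting: 2q = 6, so q = 3.
Check: 5² - 3² = 25 - 9 = 16 ✓

p = 5, q = 3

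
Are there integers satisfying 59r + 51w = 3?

Step 1: Compute gcd(59, 51).
gcd(59, 51) = 1

Step 2: Check divisibility.
Does 1 divide 3? 3 = 1 x 3, so yes.

By the theorem on linear Diophantine equations, 59r + 51w = 3 has integer solutions if and only if gcd(59, 51) divides 3. Since 1 | 3, solutions exist.

Yes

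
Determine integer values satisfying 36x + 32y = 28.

Step 1: Check solvability.
gcd(36, 32) = 4
Since 4 divides 28, solutions exist.

Step 2: Apply extended Euclidean algorithm to find gcd.
We find integers such that 36*x0 + 32*y0 = 4

Step 3: Scale the particular solution.
Multiply by 28/4 = 7:
x = 7, y = -7

Step 4: Verify.
36*(7) + 32*(-7) = 28 = 28 ✓

x = 7, y = -7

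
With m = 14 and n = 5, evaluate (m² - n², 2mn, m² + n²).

a = m² - n² = 196 - 25 = 171
b = 2mn = 2·14·5 = 140
c = m² + n² = 196 + 25 = 221
Verify: 171² + 140² = 29241 + 19600 = 48841 = 221² ✓

(171, 140, 221)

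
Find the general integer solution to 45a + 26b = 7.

Step 1: Compute gcd(45, 26) = 1.
Since 1 divides 7, solutions exist.

Step 2: Find a particular solution using extended Euclidean algorithm.
We get a₀ = 77, b₀ = -133.
Check: 45*77 + 26*-133 = 7 = 7 ✓

Step 3: Write the general solution.
a = 77 + (26/1)t = 77 + 26t
b = -133 - (45/1)t = -133 - 45t
for any integer t.

a = 77 + 26t, b = -133 - 45t for integer t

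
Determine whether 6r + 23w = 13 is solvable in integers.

Step 1: Compute gcd(6, 23).
gcd(6, 23) = 1

Step 2: Check divisibility.
Does 1 divide 13? 13 = 1 x 13, so yes.

By the theorem on linear Diophantine equations, 6r + 23w = 13 has integer solutions if and only if gcd(6, 23) divides 13. Since 1 | 13, solutions exist.

Yes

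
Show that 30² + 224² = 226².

Compute a² + b² = 30² + 224² = 900 + 50176 = 51076
Compute c² = 226² = 51076
Since 51076 = 51076, confirmed.

Yes, it is a Pythagorean triple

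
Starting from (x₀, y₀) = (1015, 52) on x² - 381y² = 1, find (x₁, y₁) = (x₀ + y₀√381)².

Solutions to x² - Dy² = 1 are generated by powers of (x₀ + y₀√D).
The next solution satisfies x₁ + y₁√381 = (x₀ + y₀√381)², giving:
x₁ = x₀² + 381y₀² = 1015² + 381·52² = 1030225 + 1030224 = 2060449
y₁ = 2x₀y₀ = 2·1015·52 = 105560

Verify: 2060449² - 381·105560² = 4245450081601 - 4245450081600 = 1 ✓

x = 2060449, y = 105560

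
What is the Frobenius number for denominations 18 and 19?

For two coprime denominations a and b, the Frobenius number (largest value not representable as a non-negative combination) is ab - a - b.
Here gcd(18, 19) = 1, so they are coprime.
F(18, 19) = 18·19 - 18 - 19 = 342 - 37 = 305

305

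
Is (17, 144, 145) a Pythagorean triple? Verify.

Compute a² + b² = 17² + 144² = 289 + 20736 = 21025
Compute c² = 145² = 21025
Since 21025 = 21025, confirmed.

Yes, it is a Pythagorean triple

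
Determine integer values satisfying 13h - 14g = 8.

Step 1: Check solvability.
gcd(13, 14) = 1
Since 1 divides 8, solutions exist.

Step 2: Apply extended Euclidean algorithm to find gcd.
We find integers such that 13*x0 + 14*y0 = 1

Step 3: Scale the particular solution.
Multiply by 8/1 = 8:
h = -8, g = -8

Step 4: Verify.
13*(-8) - 14*(-8) = 8 = 8 ✓

h = -8, g = -8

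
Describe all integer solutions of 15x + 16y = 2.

Step 1: Compute gcd(15, 16) = 1.
Since 1 divides 2, solutions exist.

Step 2: Find a particular solution using extended Euclidean algorithm.
We get x₀ = -2, y₀ = 2.
Check: 15*-2 + 16*2 = 2 = 2 ✓

Step 3: Write the general solution.
x = -2 + (16/1)t = -2 + 16t
y = 2 - (15/1)t = 2 - 15t
for any integer t.

x = -2 + 16t, y = 2 - 15t for integer t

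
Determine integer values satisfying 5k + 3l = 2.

Step 1: Check solvability.
gcd(5, 3) = 1
Since 1 divides 2, solutions exist.

Step 2: Apply extended Euclidean algorithm to find gcd.
We find integers such that 5*x0 + 3*y0 = 1

Step 3: Scale the particular solution.
Multiply by 2/1 = 2:
k = -2, l = 4

Step 4: Verify.
5*(-2) + 3*(4) = 2 = 2 ✓

k = -2, l = 4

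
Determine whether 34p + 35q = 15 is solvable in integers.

Step 1: Compute gcd(34, 35).
gcd(34, 35) = 1

Step 2: Check divisibility.
Does 1 divide 15? 15 = 1 x 15, so yes.

By the theorem on linear Diophantine equations, 34p + 35q = 15 has integer solutions if and only if gcd(34, 35) divides 15. Since 1 | 15, solutions exist.

Yes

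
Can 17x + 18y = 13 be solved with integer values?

Step 1: Compute gcd(17, 18).
gcd(17, 18) = 1

Step 2: Check divisibility.
Does 1 divide 13? 13 = 1 x 13, so yes.

By the theorem on linear Diophantine equations, 17x + 18y = 13 has integer solutions if and only if gcd(17, 18) divides 13. Since 1 | 13, solutions exist.

Yes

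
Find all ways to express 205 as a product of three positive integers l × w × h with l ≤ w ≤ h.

Iterate l from 1 to ⌊205^(1/3)⌋. For each l dividing 205, iterate w ≥ l with w dividing 205/l, and set h = 205/(l·w).
Triples found (2): (1×1×205), (1×5×41)

(1×1×205), (1×5×41)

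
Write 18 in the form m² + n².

We need to find integers m, n > 0 such that m² + n² = 18.
Trying m = 3: n² = 18 - 3² = 18 - 9 = 9
n = 3
Check: 3² + 3² = 9 + 9 = 18 ✓

18 = 3² + 3²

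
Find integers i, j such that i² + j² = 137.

We need to find integers i, j > 0 such that i² + j² = 137.
Trying i = 4: j² = 137 - 4² = 137 - 16 = 121
j = 11
Check: 4² + 11² = 16 + 121 = 137 ✓

137 = 4² + 11²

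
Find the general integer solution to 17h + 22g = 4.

Step 1: Compute gcd(17, 22) = 1.
Since 1 divides 4, solutions exist.

Step 2: Find a particular solution using extended Euclidean algorithm.
We get h₀ = -36, g₀ = 28.
Check: 17*-36 + 22*28 = 4 = 4 ✓

Step 3: Write the general solution.
h = -36 + (22/1)t = -36 + 22t
g = 28 - (17/1)t = 28 - 17t
for any integer t.

h = -36 + 22t, g = 28 - 17t for integer t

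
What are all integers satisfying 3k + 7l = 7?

Step 1: Compute gcd(3, 7) = 1.
Since 1 divides 7, solutions exist.

Step 2: Find a particular solution using extended Euclidean algorithm.
We get k₀ = -14, l₀ = 7.
Check: 3*-14 + 7*7 = 7 = 7 ✓

Step 3: Write the general solution.
k = -14 + (7/1)t = -14 + 7t
l = 7 - (3/1)t = 7 - 3t
for any integer t.

k = -14 + 7t, l = 7 - 3t for integer t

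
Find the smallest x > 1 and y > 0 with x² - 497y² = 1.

We seek the smallest positive integers (x, y) with x² - 497y² = 1, i.e., x² = 497y² + 1.
Try successive y values:
y = 1: x² = 497·1² + 1 = 498, not a perfect square
y = 2: x² = 497·2² + 1 = 1989, not a perfect square
y = 3: x² = 497·3² + 1 = 4474, not a perfect square
... continuing the search (or via continued fractions) ...
y = 53912: x² = 497·53912² + 1 = 1444532360769, x = 1201887 ✓

Verify: 1201887² - 497·53912² = 1444532360769 - 1444532360768 = 1 ✓

x = 1201887, y = 53912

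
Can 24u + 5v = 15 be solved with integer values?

Step 1: Compute gcd(24, 5).
gcd(24, 5) = 1

Step 2: Check divisibility.
Does 1 divide 15? 15 = 1 x 15, so yes.

By the theorem on linear Diophantine equations, 24u + 5v = 15 has integer solutions if and only if gcd(24, 5) divides 15. Since 1 | 15, solutions exist.

Yes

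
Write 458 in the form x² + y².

We need to find integers x, y > 0 such that x² + y² = 458.
Trying x = 13: y² = 458 - 13² = 458 - 169 = 289
y = 17
Check: 13² + 17² = 169 + 289 = 458 ✓

458 = 13² + 17²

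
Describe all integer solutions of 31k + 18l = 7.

Step 1: Compute gcd(31, 18) = 1.
Since 1 divides 7, solutions exist.

Step 2: Find a particular solution using extended Euclidean algorithm.
We get k₀ = 49, l₀ = -84.
Check: 31*49 + 18*-84 = 7 = 7 ✓

Step 3: Write the general solution.
k = 49 + (18/1)t = 49 + 18t
l = -84 - (31/1)t = -84 - 31t
for any integer t.

k = 49 + 18t, l = -84 - 31t for integer t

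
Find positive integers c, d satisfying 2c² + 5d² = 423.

Try small values of c and check whether (423 - 2c²)/5 is a perfect square.
c = 3: 2·3² = 18, so 5d² = 423 - 18 = 405, giving d² = 81, d = 9.
Check: 2·3² + 5·9² = 18 + 405 = 423 ✓

c = 3, d = 9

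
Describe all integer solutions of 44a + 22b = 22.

Step 1: Compute gcd(44, 22) = 22.
Since 22 divides 22, solutions exist.

Step 2: Find a particular solution using extended Euclidean algorithm.
We get a₀ = 0, b₀ = 1.
Check: 44*0 + 22*1 = 22 = 22 ✓

Step 3: Write the general solution.
a = 0 + (22/22)t = 0 + 1t
b = 1 - (44/22)t = 1 - 2t
for any integer t.

a = 0 + 1t, b = 1 - 2t for integer t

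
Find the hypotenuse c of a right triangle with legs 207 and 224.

c² = a² + b² = 207² + 224² = 42849 + 50176 = 93025
c = 305

305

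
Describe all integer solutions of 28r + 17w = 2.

Step 1: Compute gcd(28, 17) = 1.
Since 1 divides 2, solutions exist.

Step 2: Find a particular solution using extended Euclidean algorithm.
We get r₀ = -6, w₀ = 10.
Check: 28*-6 + 17*10 = 2 = 2 ✓

Step 3: Write the general solution.
r = -6 + (17/1)t = -6 + 17t
w = 10 - (28/1)t = 10 - 28t
for any integer t.

r = -6 + 17t, w = 10 - 28t for integer t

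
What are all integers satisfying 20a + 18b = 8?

Step 1: Compute gcd(20, 18) = 2.
Since 2 divides 8, solutions exist.

Step 2: Find a particular solution using extended Euclidean algorithm.
We get a₀ = 4, b₀ = -4.
Check: 20*4 + 18*-4 = 8 = 8 ✓

Step 3: Write the general solution.
a = 4 + (18/2)t = 4 + 9t
b = -4 - (20/2)t = -4 - 10t
for any integer t.

a = 4 + 9t, b = -4 - 10t for integer t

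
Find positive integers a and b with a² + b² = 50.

We need to find integers a, b > 0 such that a² + b² = 50.
Trying a = 1: b² = 50 - 1² = 50 - 1 = 49
b = 7
Check: 1² + 7² = 1 + 49 = 50 ✓

50 = 1² + 7²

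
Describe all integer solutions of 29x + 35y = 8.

Step 1: Compute gcd(29, 35) = 1.
Since 1 divides 8, solutions exist.

Step 2: Find a particular solution using extended Euclidean algorithm.
We get x₀ = -48, y₀ = 40.
Check: 29*-48 + 35*40 = 8 = 8 ✓

Step 3: Write the general solution.
x = -48 + (35/1)t = -48 + 35t
y = 40 - (29/1)t = 40 - 29t
for any integer t.

x = -48 + 35t, y = 40 - 29t for integer t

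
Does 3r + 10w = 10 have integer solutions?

Step 1: Compute gcd(3, 10).
gcd(3, 10) = 1

Step 2: Check divisibility.
Does 1 divide 10? 10 = 1 x 10, so yes.

By the theorem on linear Diophantine equations, 3r + 10w = 10 has integer solutions if and only if gcd(3, 10) divides 10. Since 1 | 10, solutions exist.

Yes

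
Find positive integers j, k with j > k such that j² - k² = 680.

Factor: j² - k² = (j+k)(j-k) = 680.
We need two factors of 680 with the same parity.
Use j+k = 340 and j-k = 2 (product 340·2 = 680).
Adding: 2j = 342, so j = 171.
Subtracting: 2k = 338, so k = 169.
Check: 171² - 169² = 29241 - 28561 = 680 ✓

j = 171, k = 169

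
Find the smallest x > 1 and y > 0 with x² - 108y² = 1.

We seek the smallest positive integers (x, y) with x² - 108y² = 1, i.e., x² = 108y² + 1.
Try successive y values:
y = 1: x² = 108·1² + 1 = 109, not a perfect square
y = 2: x² = 108·2² + 1 = 433, not a perfect square
y = 3: x² = 108·3² + 1 = 973, not a perfect square
... continuing the search (or via continued fractions) ...
y = 130: x² = 108·130² + 1 = 1825201, x = 1351 ✓

Verify: 1351² - 108·130² = 1825201 - 1825200 = 1 ✓

x = 1351, y = 130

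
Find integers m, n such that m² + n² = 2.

We need to find integers m, n > 0 such that m² + n² = 2.
Trying m = 1: n² = 2 - 1² = 2 - 1 = 1
n = 1
Check: 1² + 1² = 1 + 1 = 2 ✓

2 = 1² + 1²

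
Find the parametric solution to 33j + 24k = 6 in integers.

Step 1: Compute gcd(33, 24) = 3.
Since 3 divides 6, solutions exist.

Step 2: Find a particular solution using extended Euclidean algorithm.
We get j₀ = 6, k₀ = -8.
Check: 33*6 + 24*-8 = 6 = 6 ✓

Step 3: Write the general solution.
j = 6 + (24/3)t = 6 + 8t
k = -8 - (33/3)t = -8 - 11t
for any integer t.

j = 6 + 8t, k = -8 - 11t for integer t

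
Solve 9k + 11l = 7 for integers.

Step 1: Check solvability.
gcd(9, 11) = 1
Since 1 divides 7, solutions exist.

Step 2: Apply extended Euclidean algorithm to find gcd.
We find integers such that 9*x0 + 11*y0 = 1

Step 3: Scale the particular solution.
Multiply by 7/1 = 7:
k = 35, l = -28

Step 4: Verify.
9*(35) + 11*(-28) = 7 = 7 ✓

k = 35, l = -28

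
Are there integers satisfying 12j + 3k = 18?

Step 1: Compute gcd(12, 3).
gcd(12, 3) = 3

Step 2: Check divisibility.
Does 3 divide 18? 18 = 3 x 6, so yes.

By the theorem on linear Diophantine equations, 12j + 3k = 18 has integer solutions if and only if gcd(12, 3) divides 18. Since 3 | 18, solutions exist.

Yes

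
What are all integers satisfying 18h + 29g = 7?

Step 1: Compute gcd(18, 29) = 1.
Since 1 divides 7, solutions exist.

Step 2: Find a particular solution using extended Euclidean algorithm.
We get h₀ = -56, g₀ = 35.
Check: 18*-56 + 29*35 = 7 = 7 ✓

Step 3: Write the general solution.
h = -56 + (29/1)t = -56 + 29t
g = 35 - (18/1)t = 35 - 18t
for any integer t.

h = -56 + 29t, g = 35 - 18t for integer t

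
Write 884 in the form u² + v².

We need to find integers u, v > 0 such that u² + v² = 884.
Trying u = 10: v² = 884 - 10² = 884 - 100 = 784
v = 28
Check: 10² + 28² = 100 + 784 = 884 ✓

884 = 10² + 28²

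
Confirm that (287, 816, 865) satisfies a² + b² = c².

Compute a² + b² = 287² + 816² = 82369 + 665856 = 748225
Compute c² = 865² = 748225
Since 748225 = 748225, confirmed.

Yes, it is a Pythagorean triple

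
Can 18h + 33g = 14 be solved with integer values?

Step 1: Compute gcd(18, 33).
gcd(18, 33) = 3

Step 2: Check divisibility.
Does 3 divide 14? 14 = 3 x 4 + 2, so no.

By the theorem on linear Diophantine equations, 18h + 33g = 14 has integer solutions if and only if gcd(18, 33) divides 14. Since 3 does not divide 14, no solutions exist.

No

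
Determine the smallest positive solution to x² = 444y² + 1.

We seek the smallest positive integers (x, y) with x² - 444y² = 1, i.e., x² = 444y² + 1.
Try successive y values:
y = 1: x² = 444·1² + 1 = 445, not a perfect square
y = 2: x² = 444·2² + 1 = 1777, not a perfect square
y = 3: x² = 444·3² + 1 = 3997, not a perfect square
... continuing the search (or via continued fractions) ...
y = 14: x² = 444·14² + 1 = 87025, x = 295 ✓

Verify: 295² - 444·14² = 87025 - 87024 = 1 ✓

x = 295, y = 14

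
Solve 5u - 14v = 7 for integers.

Step 1: Check solvability.
gcd(5, 14) = 1
Since 1 divides 7, solutions exist.

Step 2: Apply extended Euclidean algorithm to find gcd.
We find integers such that 5*x0 + 14*y0 = 1

Step 3: Scale the particular solution.
Multiply by 7/1 = 7:
u = 21, v = 7

Step 4: Verify.
5*(21) - 14*(7) = 7 = 7 ✓

u = 21, v = 7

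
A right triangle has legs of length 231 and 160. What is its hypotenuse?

c² = a² + b² = 231² + 160² = 53361 + 25600 = 78961
c = 281

281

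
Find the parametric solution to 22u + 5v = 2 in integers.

Step 1: Compute gcd(22, 5) = 1.
Since 1 divides 2, solutions exist.

Step 2: Find a particular solution using extended Euclidean algorithm.
We get u₀ = -4, v₀ = 18.
Check: 22*-4 + 5*18 = 2 = 2 ✓

Step 3: Write the general solution.
u = -4 + (5/1)t = -4 + 5t
v = 18 - (22/1)t = 18 - 22t
for any integer t.

u = -4 + 5t, v = 18 - 22t for integer t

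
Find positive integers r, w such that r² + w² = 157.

Search for r with 157 - r² a perfect square.
r = 6: 157 - 6² = 157 - 36 = 121 = 11² ✓
So r = 6, w = 11.

r = 6, w = 11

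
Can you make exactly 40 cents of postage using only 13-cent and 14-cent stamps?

We need non-negative x, y with 13x + 14y = 40.
gcd(13, 14) = 1 divides 40, so integer solutions exist.
Search for a non-negative one: x = 2 gives 14y = 40 - 26 = 14, so y = 1.
Check: 13·2 + 14·1 = 40 ✓

Yes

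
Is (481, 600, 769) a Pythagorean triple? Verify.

Compute a² + b² = 481² + 600² = 231361 + 360000 = 591361
Compute c² = 769² = 591361
Since 591361 = 591361, confirmed.

Yes, it is a Pythagorean triple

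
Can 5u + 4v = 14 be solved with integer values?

Step 1: Compute gcd(5, 4).
gcd(5, 4) = 1

Step 2: Check divisibility.
Does 1 divide 14? 14 = 1 x 14, so yes.

By the theorem on linear Diophantine equations, 5u + 4v = 14 has integer solutions if and only if gcd(5, 4) divides 14. Since 1 | 14, solutions exist.

Yes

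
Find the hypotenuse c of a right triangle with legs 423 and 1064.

c² = a² + b² = 423² + 1064² = 178929 + 1132096 = 1311025
c = sqrt(1311025) = 1145

1145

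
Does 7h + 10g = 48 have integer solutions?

Step 1: Compute gcd(7, 10).
gcd(7, 10) = 1

Step 2: Check divisibility.
Does 1 divide 48? 48 = 1 x 48, so yes.

By the theorem on linear Diophantine equations, 7h + 10g = 48 has integer solutions if and only if gcd(7, 10) divides 48. Since 1 | 48, solutions exist.

Yes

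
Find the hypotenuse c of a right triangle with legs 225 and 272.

c² = a² + b² = 225² + 272² = 50625 + 73984 = 124609
c = sqrt(124609) = 353

353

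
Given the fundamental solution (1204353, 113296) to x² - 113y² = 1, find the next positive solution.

Solutions to x² - Dy² = 1 are generated by powers of (x₀ + y₀√D).
The next solution satisfies x₁ + y₁√113 = (x₀ + y₀√113)², giving:
x₁ = x₀² + 113y₀² = 1204353² + 113·113296² = 1450466148609 + 1450466148608 = 2900932297217
y₁ = 2x₀y₀ = 2·1204353·113296 = 272896754976

Verify: 2900932297217² - 113·272896754976² = 8415408193036700825945089 - 8415408193036700825945088 = 1 ✓

x = 2900932297217, y = 272896754976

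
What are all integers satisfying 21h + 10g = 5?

Step 1: Compute gcd(21, 10) = 1.
Since 1 divides 5, solutions exist.

Step 2: Find a particular solution using extended Euclidean algorithm.
We get h₀ = 5, g₀ = -10.
Check: 21*5 + 10*-10 = 5 = 5 ✓

Step 3: Write the general solution.
h = 5 + (10/1)t = 5 + 10t
g = -10 - (21/1)t = -10 - 21t
for any integer t.

h = 5 + 10t, g = -10 - 21t for integer t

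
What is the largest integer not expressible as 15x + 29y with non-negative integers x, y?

For two coprime denominations a and b, the Frobenius number (largest value not representable as a non-negative combination) is ab - a - b.
Here gcd(15, 29) = 1, so they are coprime.
F(15, 29) = 15·29 - 15 - 29 = 435 - 44 = 391

391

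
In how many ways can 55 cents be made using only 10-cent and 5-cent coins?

We need non-negative integers (x, y) with 10x + 5y = 55.
For each x from 0 to 5, check if (55 - 10x) is a non-negative multiple of 5.
Solutions (x, y): (0,11), (1,9), (2,7), (3,5), ...
Count: 6

6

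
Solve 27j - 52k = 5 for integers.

Step 1: Check solvability.
gcd(27, 52) = 1
Since 1 divides 5, solutions exist.

Step 2: Apply extended Euclidean algorithm to find gcd.
We find integers such that 27*x0 + 52*y0 = 1

Step 3: Scale the particular solution.
Multiply by 5/1 = 5:
j = -125, k = -65

Step 4: Verify.
27*(-125) - 52*(-65) = 5 = 5 ✓

j = -125, k = -65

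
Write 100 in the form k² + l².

We need to find integers k, l > 0 such that k² + l² = 100.
Trying k = 6: l² = 100 - 6² = 100 - 36 = 64
l = 8
Check: 6² + 8² = 36 + 64 = 100 ✓

100 = 6² + 8²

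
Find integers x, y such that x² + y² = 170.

We need to find integers x, y > 0 such that x² + y² = 170.
Trying x = 1: y² = 170 - 1² = 170 - 1 = 169
y = 13
Check: 1² + 13² = 1 + 169 = 170 ✓

170 = 1² + 13²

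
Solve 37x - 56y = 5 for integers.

Step 1: Check solvability.
gcd(37, 56) = 1
Since 1 divides 5, solutions exist.

Step 2: Apply extended Euclidean algorithm to find gcd.
We find integers such that 37*x0 + 56*y0 = 1

Step 3: Scale the particular solution.
Multiply by 5/1 = 5:
x = -15, y = -10

Step 4: Verify.
37*(-15) - 56*(-10) = 5 = 5 ✓

x = -15, y = -10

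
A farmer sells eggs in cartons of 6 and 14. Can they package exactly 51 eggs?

We need non-negative a, b with 6a + 14b = 51.
gcd(6, 14) = 2, and 2 does not divide 51.
No integer solutions exist.

No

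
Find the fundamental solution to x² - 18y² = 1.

We seek the smallest positive integers (x, y) with x² - 18y² = 1, i.e., x² = 18y² + 1.
Try successive y values:
y = 1: x² = 18·1² + 1 = 19, not a perfect square
y = 2: x² = 18·2² + 1 = 73, not a perfect square
y = 3: x² = 18·3² + 1 = 163, not a perfect square
... continuing the search (or via continued fractions) ...
y = 4: x² = 18·4² + 1 = 289, x = 17 ✓

Verify: 17² - 18·4² = 289 - 288 = 1 ✓

x = 17, y = 4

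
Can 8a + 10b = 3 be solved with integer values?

Step 1: Compute gcd(8, 10).
gcd(8, 10) = 2

Step 2: Check divisibility.
Does 2 divide 3? 3 = 2 x 1 + 1, so no.

By the theorem on linear Diophantine equations, 8a + 10b = 3 has integer solutions if and only if gcd(8, 10) divides 3. Since 2 does not divide 3, no solutions exist.

No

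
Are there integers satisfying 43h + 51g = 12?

Step 1: Compute gcd(43, 51).
gcd(43, 51) = 1

Step 2: Check divisibility.
Does 1 divide 12? 12 = 1 x 12, so yes.

By the theorem on linear Diophantine equations, 43h + 51g = 12 has integer solutions if and only if gcd(43, 51) divides 12. Since 1 | 12, solutions exist.

Yes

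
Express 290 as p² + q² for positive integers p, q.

We need to find integers p, q > 0 such that p² + q² = 290.
Trying p = 1: q² = 290 - 1² = 290 - 1 = 289
q = 17
Check: 1² + 17² = 1 + 289 = 290 ✓

290 = 1² + 17²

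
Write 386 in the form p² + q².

We need to find integers p, q > 0 such that p² + q² = 386.
Trying p = 5: q² = 386 - 5² = 386 - 25 = 361
q = 19
Check: 5² + 19² = 25 + 361 = 386 ✓

386 = 5² + 19²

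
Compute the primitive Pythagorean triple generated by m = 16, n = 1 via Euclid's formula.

a = m² - n² = 16² - 1² = 256 - 1 = 255
b = 2mn = 2·16·1 = 32
c = m² + n² = 256 + 1 = 257
Verify: 255² + 32² = 65025 + 1024 = 66049 = 257² ✓

(255, 32, 257)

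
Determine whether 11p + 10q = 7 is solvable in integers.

Step 1: Compute gcd(11, 10).
gcd(11, 10) = 1

Step 2: Check divisibility.
Does 1 divide 7? 7 = 1 x 7, so yes.

By the theorem on linear Diophantine equations, 11p + 10q = 7 has integer solutions if and only if gcd(11, 10) divides 7. Since 1 | 7, solutions exist.

Yes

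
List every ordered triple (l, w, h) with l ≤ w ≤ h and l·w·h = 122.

Iterate l from 1 to ⌊122^(1/3)⌋. For each l dividing 122, iterate w ≥ l with w dividing 122/l, and set h = 122/(l·w).
Triples found (2): (1×1×122), (1×2×61)

(1×1×122), (1×2×61)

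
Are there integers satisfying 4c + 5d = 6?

Step 1: Compute gcd(4, 5).
gcd(4, 5) = 1

Step 2: Check divisibility.
Does 1 divide 6? 6 = 1 x 6, so yes.

By the theorem on linear Diophantine equations, 4c + 5d = 6 has integer solutions if and only if gcd(4, 5) divides 6. Since 1 | 6, solutions exist.

Yes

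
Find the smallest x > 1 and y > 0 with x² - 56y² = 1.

We seek the smallest positive integers (x, y) with x² - 56y² = 1, i.e., x² = 56y² + 1.
Try successive y values:
y = 1: x² = 56·1² + 1 = 57, not a perfect square
y = 2: x² = 56·2² + 1 = 225, x = 15 ✓

Verify: 15² - 56·2² = 225 - 224 = 1 ✓

x = 15, y = 2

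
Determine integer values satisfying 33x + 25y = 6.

Step 1: Check solvability.
gcd(33, 25) = 1
Since 1 divides 6, solutions exist.

Step 2: Apply extended Euclidean algorithm to find gcd.
We find integers such that 33*x0 + 25*y0 = 1

Step 3: Scale the particular solution.
Multiply by 6/1 = 6:
x = -18, y = 24

Step 4: Verify.
33*(-18) + 25*(24) = 6 = 6 ✓

x = -18, y = 24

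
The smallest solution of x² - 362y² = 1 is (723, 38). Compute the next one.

Solutions to x² - Dy² = 1 are generated by powers of (x₀ + y₀√D).
The next solution satisfies x₁ + y₁√362 = (x₀ + y₀√362)², giving:
x₁ = x₀² + 362y₀² = 723² + 362·38² = 522729 + 522728 = 1045457
y₁ = 2x₀y₀ = 2·723·38 = 54948

Verify: 1045457² - 362·54948² = 1092980338849 - 1092980338848 = 1 ✓

x = 1045457, y = 54948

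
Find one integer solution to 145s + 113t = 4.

Step 1: Check solvability.
gcd(145, 113) = 1
Since 1 divides 4, solutions exist.

Step 2: Apply extended Euclidean algorithm to find gcd.
We find integers such that 145*x0 + 113*y0 = 1

Step 3: Scale the particular solution.
Multiply by 4/1 = 4:
s = 212, t = -272

Step 4: Verify.
145*(212) + 113*(-272) = 4 = 4 ✓

s = 212, t = -272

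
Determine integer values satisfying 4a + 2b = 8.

Step 1: Check solvability.
gcd(4, 2) = 2
Since 2 divides 8, solutions exist.

Step 2: Apply extended Euclidean algorithm to find gcd.
We find integers such that 4*x0 + 2*y0 = 2

Step 3: Scale the particular solution.
Multiply by 8/2 = 4:
a = 0, b = 4

Step 4: Verify.
4*(0) + 2*(4) = 8 = 8 ✓

a = 0, b = 4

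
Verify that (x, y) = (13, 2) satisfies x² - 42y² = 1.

Compute x² = 13² = 169
Compute 42y² = 42·2² = 42·4 = 168
x² - 42y² = 169 - 168 = 1
Since this equals 1, (13, 2) is a solution.

Yes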